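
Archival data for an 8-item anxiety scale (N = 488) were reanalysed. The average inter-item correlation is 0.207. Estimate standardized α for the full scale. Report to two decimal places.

Standardized α = k·r̄ / (1 + (k−1)·r̄) = 8 × 0.207 / (1 + 7 × 0.207)
  = 1.6560 / 2.4490 = 0.68

standardized α = 0.68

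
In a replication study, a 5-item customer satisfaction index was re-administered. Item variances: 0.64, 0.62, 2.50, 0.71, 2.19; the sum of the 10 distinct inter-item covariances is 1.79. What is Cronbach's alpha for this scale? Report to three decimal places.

α = 0.437

Σσ²ᵢ = 0.64 + 0.62 + 2.50 + 0.71 + 2.19 = 6.66
Sum of distinct covariances = 1.79
σ²_T = Σσ²ᵢ + 2·Σcov = 6.66 + 2 × 1.79 = 10.24
α = (5/4)·(1 − 6.66/10.24) = 0.437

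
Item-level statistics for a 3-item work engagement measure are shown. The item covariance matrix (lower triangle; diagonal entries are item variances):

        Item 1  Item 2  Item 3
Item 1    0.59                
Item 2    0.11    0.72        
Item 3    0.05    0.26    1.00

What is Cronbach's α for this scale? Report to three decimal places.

Σσᵢ² = 0.59 + 0.72 + 1.00 = 2.31
Sum of the distinct covariances = 0.42
total variance = 2.31 + 2 × 0.42 = 3.15
α = (k/(k−1))·(1 − Σσᵢ²/total variance) = (3/2)·(1 − 2.31/3.15) = 0.400

α = 0.400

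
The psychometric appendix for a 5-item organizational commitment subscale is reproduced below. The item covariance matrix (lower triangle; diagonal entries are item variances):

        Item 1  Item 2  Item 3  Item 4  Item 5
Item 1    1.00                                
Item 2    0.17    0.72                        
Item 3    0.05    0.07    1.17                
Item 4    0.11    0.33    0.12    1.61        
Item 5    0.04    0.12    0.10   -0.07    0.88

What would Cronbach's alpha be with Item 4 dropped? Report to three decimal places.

Cronbach's alpha = 0.301

Remaining items: Item 1, Item 2, Item 3, Item 5 (k = 4).
sum of item variances = 1.00 + 0.72 + 1.17 + 0.88 = 3.77
σ²_T = 3.77 + 2 × 0.55 = 4.87
α (item deleted) = (4/3)·(1 − 3.77/4.87) = 0.301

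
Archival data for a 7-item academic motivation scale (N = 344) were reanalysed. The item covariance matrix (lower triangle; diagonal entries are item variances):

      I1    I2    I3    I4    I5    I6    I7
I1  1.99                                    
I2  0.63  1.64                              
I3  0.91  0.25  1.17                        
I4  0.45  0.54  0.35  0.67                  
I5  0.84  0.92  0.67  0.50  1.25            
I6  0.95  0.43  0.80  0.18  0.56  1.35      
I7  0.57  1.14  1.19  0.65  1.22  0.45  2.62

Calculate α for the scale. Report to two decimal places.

Σσᵢ² = 1.99 + 1.64 + 1.17 + 0.67 + 1.25 + 1.35 + 2.62 = 10.69
Sum of the distinct covariances = 14.20
Var(T) = 10.69 + 2 × 14.20 = 39.09
α = (k/(k−1))·(1 − Σσᵢ²/Var(T)) = (7/6)·(1 − 10.69/39.09) = 0.85

α = 0.85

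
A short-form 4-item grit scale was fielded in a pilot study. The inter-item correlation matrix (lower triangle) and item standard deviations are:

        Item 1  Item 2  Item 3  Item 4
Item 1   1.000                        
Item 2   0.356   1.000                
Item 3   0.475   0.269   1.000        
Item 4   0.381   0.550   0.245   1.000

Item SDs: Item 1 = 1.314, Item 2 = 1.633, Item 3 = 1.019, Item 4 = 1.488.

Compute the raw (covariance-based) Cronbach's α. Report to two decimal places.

Σσ²ᵢ = 1.314² + 1.633² + 1.019² + 1.488² = 7.6458
Covariances σ_ij = r_ij · s_i · s_j:
  σ(Item 1,Item 2) = 0.356 × 1.314 × 1.633 = 0.7639
  σ(Item 1,Item 3) = 0.475 × 1.314 × 1.019 = 0.6360
  σ(Item 1,Item 4) = 0.381 × 1.314 × 1.488 = 0.7449
  σ(Item 2,Item 3) = 0.269 × 1.633 × 1.019 = 0.4476
  σ(Item 2,Item 4) = 0.550 × 1.633 × 1.488 = 1.3364
  σ(Item 3,Item 4) = 0.245 × 1.019 × 1.488 = 0.3715
σ²_T = Σσ²ᵢ + 2·Σσ_ij = 7.6458 + 2 × 4.3003 = 16.2464
α = (4/3)·(1 − 7.6458/16.2464) = 0.71

Cronbach's α = 0.71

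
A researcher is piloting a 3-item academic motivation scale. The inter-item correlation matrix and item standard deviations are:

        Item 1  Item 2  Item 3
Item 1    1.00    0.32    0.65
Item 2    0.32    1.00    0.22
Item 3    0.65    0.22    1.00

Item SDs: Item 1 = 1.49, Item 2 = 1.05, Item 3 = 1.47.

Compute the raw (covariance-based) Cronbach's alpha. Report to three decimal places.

Σσ²ᵢ = 1.49² + 1.05² + 1.47² = 5.4835
Covariances σ_ij = r_ij · s_i · s_j:
  σ(Item 1,Item 2) = 0.32 × 1.49 × 1.05 = 0.5006
  σ(Item 1,Item 3) = 0.65 × 1.49 × 1.47 = 1.4237
  σ(Item 2,Item 3) = 0.22 × 1.05 × 1.47 = 0.3396
σ²_T = Σσ²ᵢ + 2·Σσ_ij = 5.4835 + 2 × 2.2639 = 10.0113
α = (3/2)·(1 − 5.4835/10.0113) = 0.678

α = 0.678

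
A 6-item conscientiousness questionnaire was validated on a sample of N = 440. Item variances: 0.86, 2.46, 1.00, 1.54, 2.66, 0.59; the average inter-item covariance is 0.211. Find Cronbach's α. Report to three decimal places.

sum of item variances = 0.86 + 2.46 + 1.00 + 1.54 + 2.66 + 0.59 = 9.11
Sum of the 15 distinct covariances = 15 × 0.211 = 3.165
total variance = sum of item variances + 2·Σcov = 9.11 + 2 × 3.165 = 15.440
α = (6/5)·(1 − 9.11/15.440) = 0.492

Cronbach's α = 0.492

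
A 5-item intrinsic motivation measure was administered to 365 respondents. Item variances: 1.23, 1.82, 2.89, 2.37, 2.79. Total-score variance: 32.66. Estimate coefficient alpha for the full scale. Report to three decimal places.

ΣVar(i) = 1.23 + 1.82 + 2.89 + 2.37 + 2.79 = 11.10
α = (k/(k−1))·(1 − ΣVar(i)/σ²_total) = (5/4)·(1 − 11.10/32.66) = 0.825

coefficient alpha = 0.825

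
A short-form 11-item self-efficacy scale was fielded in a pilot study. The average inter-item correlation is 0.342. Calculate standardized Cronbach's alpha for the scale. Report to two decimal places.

Standardized α = k·r̄ / (1 + (k−1)·r̄) = 11 × 0.342 / (1 + 10 × 0.342)
  = 3.7620 / 4.4200 = 0.85

standardized Cronbach's alpha = 0.85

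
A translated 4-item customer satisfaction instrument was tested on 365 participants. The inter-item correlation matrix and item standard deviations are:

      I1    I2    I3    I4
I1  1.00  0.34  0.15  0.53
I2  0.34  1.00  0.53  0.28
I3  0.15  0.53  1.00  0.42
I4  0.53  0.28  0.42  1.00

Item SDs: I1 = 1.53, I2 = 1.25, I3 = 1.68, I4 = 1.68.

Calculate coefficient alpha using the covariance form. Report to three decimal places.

Σσ²ᵢ = 1.53² + 1.25² + 1.68² + 1.68² = 9.5482
Covariances σ_ij = r_ij · s_i · s_j:
  σ(I1,I2) = 0.34 × 1.53 × 1.25 = 0.6502
  σ(I1,I3) = 0.15 × 1.53 × 1.68 = 0.3856
  σ(I1,I4) = 0.53 × 1.53 × 1.68 = 1.3623
  σ(I2,I3) = 0.53 × 1.25 × 1.68 = 1.1130
  σ(I2,I4) = 0.28 × 1.25 × 1.68 = 0.5880
  σ(I3,I4) = 0.42 × 1.68 × 1.68 = 1.1854
σ²_T = Σσ²ᵢ + 2·Σσ_ij = 9.5482 + 2 × 5.2845 = 20.1172
α = (4/3)·(1 − 9.5482/20.1172) = 0.700

coefficient alpha = 0.700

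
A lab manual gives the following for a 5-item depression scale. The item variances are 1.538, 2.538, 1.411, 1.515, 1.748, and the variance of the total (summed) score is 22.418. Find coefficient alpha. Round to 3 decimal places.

sum of item variances = 1.538 + 2.538 + 1.411 + 1.515 + 1.748 = 8.750
α = (k/(k−1))·(1 − sum of item variances/total variance) = (5/4)·(1 − 8.750/22.418) = 0.762

α = 0.762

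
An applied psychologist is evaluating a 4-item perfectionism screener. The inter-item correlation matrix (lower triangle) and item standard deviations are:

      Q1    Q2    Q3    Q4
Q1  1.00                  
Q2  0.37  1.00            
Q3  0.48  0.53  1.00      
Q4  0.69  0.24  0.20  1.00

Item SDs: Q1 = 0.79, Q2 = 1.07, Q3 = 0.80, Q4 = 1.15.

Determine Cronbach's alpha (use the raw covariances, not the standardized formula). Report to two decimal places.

Σσ²ᵢ = 0.79² + 1.07² + 0.80² + 1.15² = 3.7315
Covariances σ_ij = r_ij · s_i · s_j:
  σ(Q1,Q2) = 0.37 × 0.79 × 1.07 = 0.3128
  σ(Q1,Q3) = 0.48 × 0.79 × 0.80 = 0.3034
  σ(Q1,Q4) = 0.69 × 0.79 × 1.15 = 0.6269
  σ(Q2,Q3) = 0.53 × 1.07 × 0.80 = 0.4537
  σ(Q2,Q4) = 0.24 × 1.07 × 1.15 = 0.2953
  σ(Q3,Q4) = 0.20 × 0.80 × 1.15 = 0.1840
σ²_T = Σσ²ᵢ + 2·Σσ_ij = 3.7315 + 2 × 2.1761 = 8.0837
α = (4/3)·(1 − 3.7315/8.0837) = 0.72

α = 0.72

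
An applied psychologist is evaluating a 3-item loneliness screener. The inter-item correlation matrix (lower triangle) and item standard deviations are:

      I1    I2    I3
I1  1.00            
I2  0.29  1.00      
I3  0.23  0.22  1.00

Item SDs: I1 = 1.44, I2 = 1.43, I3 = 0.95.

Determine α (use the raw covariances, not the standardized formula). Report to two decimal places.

α = 0.49

Σσ²ᵢ = 1.44² + 1.43² + 0.95² = 5.0210
Covariances σ_ij = r_ij · s_i · s_j:
  σ(I1,I2) = 0.29 × 1.44 × 1.43 = 0.5972
  σ(I1,I3) = 0.23 × 1.44 × 0.95 = 0.3146
  σ(I2,I3) = 0.22 × 1.43 × 0.95 = 0.2989
σ²_T = Σσ²ᵢ + 2·Σσ_ij = 5.0210 + 2 × 1.2107 = 7.4424
α = (3/2)·(1 − 5.0210/7.4424) = 0.49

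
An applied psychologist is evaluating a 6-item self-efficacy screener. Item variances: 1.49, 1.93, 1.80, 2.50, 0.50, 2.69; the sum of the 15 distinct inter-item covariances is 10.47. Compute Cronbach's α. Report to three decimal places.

α = 0.789

Σσᵢ² = 1.49 + 1.93 + 1.80 + 2.50 + 0.50 + 2.69 = 10.91
Sum of distinct covariances = 10.47
σ²_T = Σσᵢ² + 2·Σcov = 10.91 + 2 × 10.47 = 31.85
α = (6/5)·(1 − 10.91/31.85) = 0.789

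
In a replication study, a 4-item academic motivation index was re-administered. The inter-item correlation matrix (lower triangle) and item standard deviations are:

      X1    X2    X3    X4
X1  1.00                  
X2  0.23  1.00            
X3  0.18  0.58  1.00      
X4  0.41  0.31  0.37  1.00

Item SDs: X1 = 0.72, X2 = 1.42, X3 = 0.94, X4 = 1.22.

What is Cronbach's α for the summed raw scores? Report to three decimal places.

α = 0.667

Σσ²ᵢ = 0.72² + 1.42² + 0.94² + 1.22² = 4.9068
Covariances σ_ij = r_ij · s_i · s_j:
  σ(X1,X2) = 0.23 × 0.72 × 1.42 = 0.2352
  σ(X1,X3) = 0.18 × 0.72 × 0.94 = 0.1218
  σ(X1,X4) = 0.41 × 0.72 × 1.22 = 0.3601
  σ(X2,X3) = 0.58 × 1.42 × 0.94 = 0.7742
  σ(X2,X4) = 0.31 × 1.42 × 1.22 = 0.5370
  σ(X3,X4) = 0.37 × 0.94 × 1.22 = 0.4243
σ²_T = Σσ²ᵢ + 2·Σσ_ij = 4.9068 + 2 × 2.4526 = 9.8120
α = (4/3)·(1 − 4.9068/9.8120) = 0.667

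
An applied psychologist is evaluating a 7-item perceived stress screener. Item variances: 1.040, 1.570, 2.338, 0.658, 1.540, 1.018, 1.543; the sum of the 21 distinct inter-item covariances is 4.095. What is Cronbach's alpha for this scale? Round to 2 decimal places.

sum of item variances = 1.040 + 1.570 + 2.338 + 0.658 + 1.540 + 1.018 + 1.543 = 9.707
Sum of distinct covariances = 4.095
total variance = sum of item variances + 2·Σcov = 9.707 + 2 × 4.095 = 17.897
α = (7/6)·(1 − 9.707/17.897) = 0.53

Cronbach's alpha = 0.53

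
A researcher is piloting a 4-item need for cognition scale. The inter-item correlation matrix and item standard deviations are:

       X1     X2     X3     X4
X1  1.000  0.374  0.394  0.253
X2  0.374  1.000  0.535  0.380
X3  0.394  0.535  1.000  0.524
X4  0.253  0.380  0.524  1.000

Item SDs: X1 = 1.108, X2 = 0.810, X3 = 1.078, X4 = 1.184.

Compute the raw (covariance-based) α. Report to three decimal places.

Σσ²ᵢ = 1.108² + 0.810² + 1.078² + 1.184² = 4.4477
Covariances σ_ij = r_ij · s_i · s_j:
  σ(X1,X2) = 0.374 × 1.108 × 0.810 = 0.3357
  σ(X1,X3) = 0.394 × 1.108 × 1.078 = 0.4706
  σ(X1,X4) = 0.253 × 1.108 × 1.184 = 0.3319
  σ(X2,X3) = 0.535 × 0.810 × 1.078 = 0.4672
  σ(X2,X4) = 0.380 × 0.810 × 1.184 = 0.3644
  σ(X3,X4) = 0.524 × 1.078 × 1.184 = 0.6688
σ²_T = Σσ²ᵢ + 2·Σσ_ij = 4.4477 + 2 × 2.6386 = 9.7249
α = (4/3)·(1 − 4.4477/9.7249) = 0.724

α = 0.724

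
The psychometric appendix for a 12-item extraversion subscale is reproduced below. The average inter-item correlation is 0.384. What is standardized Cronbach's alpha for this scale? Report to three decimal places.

α = 0.882

Standardized α = k·r̄ / (1 + (k−1)·r̄) = 12 × 0.384 / (1 + 11 × 0.384)
  = 4.6080 / 5.2240 = 0.882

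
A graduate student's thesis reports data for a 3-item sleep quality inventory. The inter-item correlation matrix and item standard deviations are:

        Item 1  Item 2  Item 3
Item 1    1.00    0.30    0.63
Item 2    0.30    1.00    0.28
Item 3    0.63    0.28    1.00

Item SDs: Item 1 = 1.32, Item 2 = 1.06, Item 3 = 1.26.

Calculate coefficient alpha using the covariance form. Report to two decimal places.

Σσ²ᵢ = 1.32² + 1.06² + 1.26² = 4.4536
Covariances σ_ij = r_ij · s_i · s_j:
  σ(Item 1,Item 2) = 0.30 × 1.32 × 1.06 = 0.4198
  σ(Item 1,Item 3) = 0.63 × 1.32 × 1.26 = 1.0478
  σ(Item 2,Item 3) = 0.28 × 1.06 × 1.26 = 0.3740
σ²_T = Σσ²ᵢ + 2·Σσ_ij = 4.4536 + 2 × 1.8416 = 8.1368
α = (3/2)·(1 − 4.4536/8.1368) = 0.68

α = 0.68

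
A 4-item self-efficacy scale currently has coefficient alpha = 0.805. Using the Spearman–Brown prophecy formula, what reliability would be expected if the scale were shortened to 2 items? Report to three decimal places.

predicted reliability = 0.674

Length factor m = 2/4 = 0.5000
α' = m·α / (1 − (1−m)·α)
   = 2/4 × 0.805 / (1 − (1 − 2/4) × 0.805)
   = 0.4025 / 0.5975 = 0.674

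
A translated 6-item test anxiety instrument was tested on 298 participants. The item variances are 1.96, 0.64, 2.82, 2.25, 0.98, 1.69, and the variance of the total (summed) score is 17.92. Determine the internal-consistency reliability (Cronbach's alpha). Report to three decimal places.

α = 0.508

Σσᵢ² = 1.96 + 0.64 + 2.82 + 2.25 + 0.98 + 1.69 = 10.34
α = (k/(k−1))·(1 − Σσᵢ²/total variance) = (6/5)·(1 − 10.34/17.92) = 0.508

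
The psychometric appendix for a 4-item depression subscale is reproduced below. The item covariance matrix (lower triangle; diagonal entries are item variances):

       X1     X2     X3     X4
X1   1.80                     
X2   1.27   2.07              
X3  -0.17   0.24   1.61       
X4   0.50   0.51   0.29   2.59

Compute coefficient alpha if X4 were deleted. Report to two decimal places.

Remaining items: X1, X2, X3 (k = 3).
ΣVar(i) = 1.80 + 2.07 + 1.61 = 5.48
total variance = 5.48 + 2 × 1.34 = 8.16
α (item deleted) = (3/2)·(1 − 5.48/8.16) = 0.49

coefficient alpha = 0.49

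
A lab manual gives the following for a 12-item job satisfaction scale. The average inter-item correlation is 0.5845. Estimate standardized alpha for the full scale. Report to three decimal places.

Standardized α = k·r̄ / (1 + (k−1)·r̄) = 12 × 0.5845 / (1 + 11 × 0.5845)
  = 7.0140 / 7.4295 = 0.944

α = 0.944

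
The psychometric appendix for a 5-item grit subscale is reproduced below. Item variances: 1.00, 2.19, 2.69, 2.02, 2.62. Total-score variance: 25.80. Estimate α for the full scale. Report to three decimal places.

α = 0.740

Σσᵢ² = 1.00 + 2.19 + 2.69 + 2.02 + 2.62 = 10.52
α = (k/(k−1))·(1 − Σσᵢ²/Var(T)) = (5/4)·(1 − 10.52/25.80) = 0.740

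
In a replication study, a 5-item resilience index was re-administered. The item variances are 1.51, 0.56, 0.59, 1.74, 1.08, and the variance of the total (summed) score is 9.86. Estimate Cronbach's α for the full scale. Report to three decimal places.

Σσᵢ² = 1.51 + 0.56 + 0.59 + 1.74 + 1.08 = 5.48
α = (k/(k−1))·(1 − Σσᵢ²/Var(T)) = (5/4)·(1 − 5.48/9.86) = 0.555

α = 0.555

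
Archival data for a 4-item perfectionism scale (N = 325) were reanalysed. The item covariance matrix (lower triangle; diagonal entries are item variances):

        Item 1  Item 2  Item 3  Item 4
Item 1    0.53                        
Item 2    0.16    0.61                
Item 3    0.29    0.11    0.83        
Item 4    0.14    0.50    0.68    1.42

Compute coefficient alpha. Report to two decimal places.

α = 0.70

Σσᵢ² = 0.53 + 0.61 + 0.83 + 1.42 = 3.39
Σ_{i<j} σ_ij = 1.88
total variance = 3.39 + 2 × 1.88 = 7.15
α = (k/(k−1))·(1 − Σσᵢ²/total variance) = (4/3)·(1 − 3.39/7.15) = 0.70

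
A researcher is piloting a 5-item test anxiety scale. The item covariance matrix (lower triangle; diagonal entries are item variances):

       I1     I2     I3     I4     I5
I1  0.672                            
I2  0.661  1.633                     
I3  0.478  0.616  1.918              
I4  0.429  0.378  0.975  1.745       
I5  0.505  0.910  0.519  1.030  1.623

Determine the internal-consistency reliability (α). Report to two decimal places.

Σσᵢ² = 0.672 + 1.633 + 1.918 + 1.745 + 1.623 = 7.591
Sum of the distinct covariances = 6.501
Var(T) = 7.591 + 2 × 6.501 = 20.593
α = (k/(k−1))·(1 − Σσᵢ²/Var(T)) = (5/4)·(1 − 7.591/20.593) = 0.79

α = 0.79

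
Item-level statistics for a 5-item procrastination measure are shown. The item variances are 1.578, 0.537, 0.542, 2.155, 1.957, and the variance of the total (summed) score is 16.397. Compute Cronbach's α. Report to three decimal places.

α = 0.734

Σσ²ᵢ = 1.578 + 0.537 + 0.542 + 2.155 + 1.957 = 6.769
α = (k/(k−1))·(1 − Σσ²ᵢ/σ²_total) = (5/4)·(1 − 6.769/16.397) = 0.734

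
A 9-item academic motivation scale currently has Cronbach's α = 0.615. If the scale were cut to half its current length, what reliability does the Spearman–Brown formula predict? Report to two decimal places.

Length factor m = 1/2
α' = m·α / (1 − (1−m)·α)
   = 1/2 × 0.615 / (1 − (1 − 1/2) × 0.615)
   = 0.3075 / 0.6925 = 0.44

predicted reliability = 0.44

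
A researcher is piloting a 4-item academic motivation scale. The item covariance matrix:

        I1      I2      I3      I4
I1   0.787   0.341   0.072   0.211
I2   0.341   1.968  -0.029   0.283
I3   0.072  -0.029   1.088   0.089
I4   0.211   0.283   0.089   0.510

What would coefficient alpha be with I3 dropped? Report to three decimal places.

Remaining items: I1, I2, I4 (k = 3).
Σσᵢ² = 0.787 + 1.968 + 0.510 = 3.265
total variance = 3.265 + 2 × 0.835 = 4.935
α (item deleted) = (3/2)·(1 − 3.265/4.935) = 0.508

coefficient alpha = 0.508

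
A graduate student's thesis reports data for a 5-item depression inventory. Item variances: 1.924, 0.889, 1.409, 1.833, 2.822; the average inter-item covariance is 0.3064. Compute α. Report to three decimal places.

α = 0.510

sum of item variances = 1.924 + 0.889 + 1.409 + 1.833 + 2.822 = 8.877
Sum of the 10 distinct covariances = 10 × 0.3064 = 3.0640
total variance = sum of item variances + 2·Σcov = 8.877 + 2 × 3.0640 = 15.0050
α = (5/4)·(1 − 8.877/15.0050) = 0.510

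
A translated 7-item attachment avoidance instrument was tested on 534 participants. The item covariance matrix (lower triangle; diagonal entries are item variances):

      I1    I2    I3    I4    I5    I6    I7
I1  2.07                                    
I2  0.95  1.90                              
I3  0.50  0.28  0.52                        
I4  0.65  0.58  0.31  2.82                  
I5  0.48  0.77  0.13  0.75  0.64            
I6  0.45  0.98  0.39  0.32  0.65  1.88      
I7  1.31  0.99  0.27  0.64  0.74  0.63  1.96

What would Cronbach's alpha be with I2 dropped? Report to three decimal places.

Remaining items: I1, I3, I4, I5, I6, I7 (k = 6).
Σσᵢ² = 2.07 + 0.52 + 2.82 + 0.64 + 1.88 + 1.96 = 9.89
σ²_T = 9.89 + 2 × 8.22 = 26.33
α (item deleted) = (6/5)·(1 − 9.89/26.33) = 0.749

α = 0.749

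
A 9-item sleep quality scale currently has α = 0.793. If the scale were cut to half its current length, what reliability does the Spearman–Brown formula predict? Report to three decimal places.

predicted reliability = 0.657

Length factor m = 1/2
α' = m·α / (1 − (1−m)·α)
   = 1/2 × 0.793 / (1 − (1 − 1/2) × 0.793)
   = 0.3965 / 0.6035 = 0.657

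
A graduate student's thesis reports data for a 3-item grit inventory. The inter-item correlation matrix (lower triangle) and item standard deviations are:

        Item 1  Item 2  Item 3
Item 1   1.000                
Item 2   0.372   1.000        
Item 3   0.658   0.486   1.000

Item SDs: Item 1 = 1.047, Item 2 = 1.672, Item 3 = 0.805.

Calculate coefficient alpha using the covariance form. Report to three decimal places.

Σσ²ᵢ = 1.047² + 1.672² + 0.805² = 4.5398
Covariances σ_ij = r_ij · s_i · s_j:
  σ(Item 1,Item 2) = 0.372 × 1.047 × 1.672 = 0.6512
  σ(Item 1,Item 3) = 0.658 × 1.047 × 0.805 = 0.5546
  σ(Item 2,Item 3) = 0.486 × 1.672 × 0.805 = 0.6541
σ²_T = Σσ²ᵢ + 2·Σσ_ij = 4.5398 + 2 × 1.8599 = 8.2596
α = (3/2)·(1 − 4.5398/8.2596) = 0.676

coefficient alpha = 0.676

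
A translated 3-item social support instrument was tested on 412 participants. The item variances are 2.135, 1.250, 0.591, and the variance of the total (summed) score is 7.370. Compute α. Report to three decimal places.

Σσᵢ² = 2.135 + 1.250 + 0.591 = 3.976
α = (k/(k−1))·(1 − Σσᵢ²/σ²_T) = (3/2)·(1 − 3.976/7.370) = 0.691

α = 0.691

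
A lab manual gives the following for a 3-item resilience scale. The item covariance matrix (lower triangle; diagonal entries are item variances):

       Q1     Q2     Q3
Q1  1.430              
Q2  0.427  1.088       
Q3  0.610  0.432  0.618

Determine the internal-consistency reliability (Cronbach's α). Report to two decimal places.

sum of item variances = 1.430 + 1.088 + 0.618 = 3.136
Sum of the distinct covariances = 1.469
Var(T) = 3.136 + 2 × 1.469 = 6.074
α = (k/(k−1))·(1 − sum of item variances/Var(T)) = (3/2)·(1 − 3.136/6.074) = 0.73

α = 0.73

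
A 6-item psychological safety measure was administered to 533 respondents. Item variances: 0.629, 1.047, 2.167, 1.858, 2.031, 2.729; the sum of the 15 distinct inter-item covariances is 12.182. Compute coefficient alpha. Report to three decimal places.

Σσ²ᵢ = 0.629 + 1.047 + 2.167 + 1.858 + 2.031 + 2.729 = 10.461
Sum of distinct covariances = 12.182
Var(T) = Σσ²ᵢ + 2·Σcov = 10.461 + 2 × 12.182 = 34.825
α = (6/5)·(1 − 10.461/34.825) = 0.840

coefficient alpha = 0.840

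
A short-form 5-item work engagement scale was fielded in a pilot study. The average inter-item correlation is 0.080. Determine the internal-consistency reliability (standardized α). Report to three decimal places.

Standardized α = k·r̄ / (1 + (k−1)·r̄) = 5 × 0.080 / (1 + 4 × 0.080)
  = 0.4000 / 1.3200 = 0.303

α = 0.303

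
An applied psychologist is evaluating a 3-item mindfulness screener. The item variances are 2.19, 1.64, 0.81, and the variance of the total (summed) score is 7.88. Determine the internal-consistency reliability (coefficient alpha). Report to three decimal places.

sum of item variances = 2.19 + 1.64 + 0.81 = 4.64
α = (k/(k−1))·(1 − sum of item variances/Var(T)) = (3/2)·(1 − 4.64/7.88) = 0.617

α = 0.617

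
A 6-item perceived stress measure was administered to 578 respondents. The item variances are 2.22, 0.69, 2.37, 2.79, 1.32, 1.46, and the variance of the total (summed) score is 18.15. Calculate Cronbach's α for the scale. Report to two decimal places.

Cronbach's α = 0.48

Σσᵢ² = 2.22 + 0.69 + 2.37 + 2.79 + 1.32 + 1.46 = 10.85
α = (k/(k−1))·(1 − Σσᵢ²/total variance) = (6/5)·(1 − 10.85/18.15) = 0.48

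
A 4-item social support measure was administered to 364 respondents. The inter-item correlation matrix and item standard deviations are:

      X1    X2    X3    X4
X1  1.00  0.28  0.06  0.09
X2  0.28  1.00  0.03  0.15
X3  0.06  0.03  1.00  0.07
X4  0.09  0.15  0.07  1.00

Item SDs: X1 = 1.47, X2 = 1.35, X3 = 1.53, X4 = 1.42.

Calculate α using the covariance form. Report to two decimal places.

Σσ²ᵢ = 1.47² + 1.35² + 1.53² + 1.42² = 8.3407
Covariances σ_ij = r_ij · s_i · s_j:
  σ(X1,X2) = 0.28 × 1.47 × 1.35 = 0.5557
  σ(X1,X3) = 0.06 × 1.47 × 1.53 = 0.1349
  σ(X1,X4) = 0.09 × 1.47 × 1.42 = 0.1879
  σ(X2,X3) = 0.03 × 1.35 × 1.53 = 0.0620
  σ(X2,X4) = 0.15 × 1.35 × 1.42 = 0.2876
  σ(X3,X4) = 0.07 × 1.53 × 1.42 = 0.1521
σ²_T = Σσ²ᵢ + 2·Σσ_ij = 8.3407 + 2 × 1.3802 = 11.1011
α = (4/3)·(1 − 8.3407/11.1011) = 0.33

α = 0.33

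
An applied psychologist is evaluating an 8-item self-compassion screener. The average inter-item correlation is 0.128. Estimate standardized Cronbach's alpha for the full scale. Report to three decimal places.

Standardized α = k·r̄ / (1 + (k−1)·r̄) = 8 × 0.128 / (1 + 7 × 0.128)
  = 1.0240 / 1.8960 = 0.540

α = 0.540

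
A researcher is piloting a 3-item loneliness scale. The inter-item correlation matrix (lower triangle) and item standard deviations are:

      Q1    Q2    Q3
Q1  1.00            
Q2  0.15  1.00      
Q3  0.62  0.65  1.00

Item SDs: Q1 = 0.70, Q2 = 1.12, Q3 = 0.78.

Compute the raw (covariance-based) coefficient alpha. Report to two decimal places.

Σσ²ᵢ = 0.70² + 1.12² + 0.78² = 2.3528
Covariances σ_ij = r_ij · s_i · s_j:
  σ(Q1,Q2) = 0.15 × 0.70 × 1.12 = 0.1176
  σ(Q1,Q3) = 0.62 × 0.70 × 0.78 = 0.3385
  σ(Q2,Q3) = 0.65 × 1.12 × 0.78 = 0.5678
σ²_T = Σσ²ᵢ + 2·Σσ_ij = 2.3528 + 2 × 1.0239 = 4.4006
α = (3/2)·(1 − 2.3528/4.4006) = 0.70

α = 0.70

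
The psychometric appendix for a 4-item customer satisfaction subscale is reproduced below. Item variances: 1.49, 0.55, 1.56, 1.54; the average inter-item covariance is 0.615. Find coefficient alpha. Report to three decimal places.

Σσ²ᵢ = 1.49 + 0.55 + 1.56 + 1.54 = 5.14
Sum of the 6 distinct covariances = 6 × 0.615 = 3.690
σ²_total = Σσ²ᵢ + 2·Σcov = 5.14 + 2 × 3.690 = 12.520
α = (4/3)·(1 − 5.14/12.520) = 0.786

α = 0.786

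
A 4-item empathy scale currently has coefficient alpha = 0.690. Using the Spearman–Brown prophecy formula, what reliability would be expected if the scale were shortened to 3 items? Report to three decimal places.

Length factor m = 3/4 = 0.7500
α' = m·α / (1 − (1−m)·α)
   = 3/4 × 0.690 / (1 − (1 − 3/4) × 0.690)
   = 0.5175 / 0.8275 = 0.625

predicted reliability = 0.625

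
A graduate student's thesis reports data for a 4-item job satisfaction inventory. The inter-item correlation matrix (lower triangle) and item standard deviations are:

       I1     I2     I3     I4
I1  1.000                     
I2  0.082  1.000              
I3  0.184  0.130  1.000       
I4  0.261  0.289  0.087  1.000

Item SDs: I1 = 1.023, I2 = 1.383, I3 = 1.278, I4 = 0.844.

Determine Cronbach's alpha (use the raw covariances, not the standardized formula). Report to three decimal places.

Cronbach's alpha = 0.425

Σσ²ᵢ = 1.023² + 1.383² + 1.278² + 0.844² = 5.3048
Covariances σ_ij = r_ij · s_i · s_j:
  σ(I1,I2) = 0.082 × 1.023 × 1.383 = 0.1160
  σ(I1,I3) = 0.184 × 1.023 × 1.278 = 0.2406
  σ(I1,I4) = 0.261 × 1.023 × 0.844 = 0.2254
  σ(I2,I3) = 0.130 × 1.383 × 1.278 = 0.2298
  σ(I2,I4) = 0.289 × 1.383 × 0.844 = 0.3373
  σ(I3,I4) = 0.087 × 1.278 × 0.844 = 0.0938
σ²_T = Σσ²ᵢ + 2·Σσ_ij = 5.3048 + 2 × 1.2429 = 7.7906
α = (4/3)·(1 − 5.3048/7.7906) = 0.425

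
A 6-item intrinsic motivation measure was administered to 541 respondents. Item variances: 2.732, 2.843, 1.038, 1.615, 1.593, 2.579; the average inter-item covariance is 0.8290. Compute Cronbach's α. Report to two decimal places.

Σσᵢ² = 2.732 + 2.843 + 1.038 + 1.615 + 1.593 + 2.579 = 12.400
Sum of the 15 distinct covariances = 15 × 0.8290 = 12.4350
σ²_total = Σσᵢ² + 2·Σcov = 12.400 + 2 × 12.4350 = 37.2700
α = (6/5)·(1 − 12.400/37.2700) = 0.80

α = 0.80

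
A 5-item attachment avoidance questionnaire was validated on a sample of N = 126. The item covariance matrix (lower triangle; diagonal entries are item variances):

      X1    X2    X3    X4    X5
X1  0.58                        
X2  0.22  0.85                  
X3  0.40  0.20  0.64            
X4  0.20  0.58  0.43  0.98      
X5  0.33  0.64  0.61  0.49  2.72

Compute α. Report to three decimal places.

ΣVar(i) = 0.58 + 0.85 + 0.64 + 0.98 + 2.72 = 5.77
Σ_{i<j} σ_ij = 4.10
σ²_T = 5.77 + 2 × 4.10 = 13.97
α = (k/(k−1))·(1 − ΣVar(i)/σ²_T) = (5/4)·(1 − 5.77/13.97) = 0.734

α = 0.734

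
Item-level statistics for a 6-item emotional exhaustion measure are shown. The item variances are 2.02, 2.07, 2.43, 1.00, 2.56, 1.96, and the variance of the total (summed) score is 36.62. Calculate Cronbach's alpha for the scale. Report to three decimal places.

α = 0.805

ΣVar(i) = 2.02 + 2.07 + 2.43 + 1.00 + 2.56 + 1.96 = 12.04
α = (k/(k−1))·(1 − ΣVar(i)/total variance) = (6/5)·(1 − 12.04/36.62) = 0.805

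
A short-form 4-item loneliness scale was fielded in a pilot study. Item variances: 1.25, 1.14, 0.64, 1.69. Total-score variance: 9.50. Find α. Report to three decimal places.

ΣVar(i) = 1.25 + 1.14 + 0.64 + 1.69 = 4.72
α = (k/(k−1))·(1 − ΣVar(i)/σ²_T) = (4/3)·(1 − 4.72/9.50) = 0.671

α = 0.671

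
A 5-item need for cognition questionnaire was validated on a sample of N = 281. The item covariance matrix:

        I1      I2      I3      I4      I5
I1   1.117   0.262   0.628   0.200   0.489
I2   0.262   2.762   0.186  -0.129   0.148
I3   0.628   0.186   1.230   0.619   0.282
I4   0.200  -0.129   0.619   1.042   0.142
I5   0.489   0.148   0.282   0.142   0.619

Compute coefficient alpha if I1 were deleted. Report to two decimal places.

Remaining items: I2, I3, I4, I5 (k = 4).
Σσᵢ² = 2.762 + 1.230 + 1.042 + 0.619 = 5.653
total variance = 5.653 + 2 × 1.248 = 8.149
α (item deleted) = (4/3)·(1 − 5.653/8.149) = 0.41

coefficient alpha = 0.41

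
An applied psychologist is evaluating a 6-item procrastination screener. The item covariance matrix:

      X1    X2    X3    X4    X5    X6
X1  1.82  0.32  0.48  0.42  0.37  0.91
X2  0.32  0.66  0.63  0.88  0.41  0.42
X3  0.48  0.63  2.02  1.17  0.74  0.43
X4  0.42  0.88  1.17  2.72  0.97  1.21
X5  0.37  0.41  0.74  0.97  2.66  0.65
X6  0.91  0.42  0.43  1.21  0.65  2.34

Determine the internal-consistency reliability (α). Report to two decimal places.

sum of item variances = 1.82 + 0.66 + 2.02 + 2.72 + 2.66 + 2.34 = 12.22
Sum of the distinct covariances = 10.01
σ²_total = 12.22 + 2 × 10.01 = 32.24
α = (k/(k−1))·(1 − sum of item variances/σ²_total) = (6/5)·(1 − 12.22/32.24) = 0.75

α = 0.75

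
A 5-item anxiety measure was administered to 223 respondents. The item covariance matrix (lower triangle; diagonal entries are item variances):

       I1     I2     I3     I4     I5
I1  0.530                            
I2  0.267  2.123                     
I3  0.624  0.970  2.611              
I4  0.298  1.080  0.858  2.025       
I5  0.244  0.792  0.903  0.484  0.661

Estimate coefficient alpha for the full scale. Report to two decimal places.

coefficient alpha = 0.78

ΣVar(i) = 0.530 + 2.123 + 2.611 + 2.025 + 0.661 = 7.950
Sum of the distinct covariances = 6.520
Var(T) = 7.950 + 2 × 6.520 = 20.990
α = (k/(k−1))·(1 − ΣVar(i)/Var(T)) = (5/4)·(1 − 7.950/20.990) = 0.78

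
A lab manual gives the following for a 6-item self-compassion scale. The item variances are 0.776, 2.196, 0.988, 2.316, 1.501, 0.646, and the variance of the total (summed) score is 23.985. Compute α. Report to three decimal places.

α = 0.779

ΣVar(i) = 0.776 + 2.196 + 0.988 + 2.316 + 1.501 + 0.646 = 8.423
α = (k/(k−1))·(1 − ΣVar(i)/σ²_T) = (6/5)·(1 − 8.423/23.985) = 0.779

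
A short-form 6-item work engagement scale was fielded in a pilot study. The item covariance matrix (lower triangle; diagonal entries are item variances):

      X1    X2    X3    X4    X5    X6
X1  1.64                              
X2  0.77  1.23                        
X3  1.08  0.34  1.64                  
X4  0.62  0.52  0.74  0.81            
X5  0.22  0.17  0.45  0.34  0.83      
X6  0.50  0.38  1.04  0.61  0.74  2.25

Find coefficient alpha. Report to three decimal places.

Σσᵢ² = 1.64 + 1.23 + 1.64 + 0.81 + 0.83 + 2.25 = 8.40
Sum of off-diagonal covariances = 8.52
σ²_total = 8.40 + 2 × 8.52 = 25.44
α = (k/(k−1))·(1 − Σσᵢ²/σ²_total) = (6/5)·(1 − 8.40/25.44) = 0.804

coefficient alpha = 0.804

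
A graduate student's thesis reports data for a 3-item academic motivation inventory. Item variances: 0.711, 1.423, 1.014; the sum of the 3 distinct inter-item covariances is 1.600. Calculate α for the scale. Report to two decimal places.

Σσ²ᵢ = 0.711 + 1.423 + 1.014 = 3.148
Sum of distinct covariances = 1.600
total variance = Σσ²ᵢ + 2·Σcov = 3.148 + 2 × 1.600 = 6.348
α = (3/2)·(1 − 3.148/6.348) = 0.76

α = 0.76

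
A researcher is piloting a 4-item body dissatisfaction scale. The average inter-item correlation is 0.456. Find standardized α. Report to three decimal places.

α = 0.770

Standardized α = k·r̄ / (1 + (k−1)·r̄) = 4 × 0.456 / (1 + 3 × 0.456)
  = 1.8240 / 2.3680 = 0.770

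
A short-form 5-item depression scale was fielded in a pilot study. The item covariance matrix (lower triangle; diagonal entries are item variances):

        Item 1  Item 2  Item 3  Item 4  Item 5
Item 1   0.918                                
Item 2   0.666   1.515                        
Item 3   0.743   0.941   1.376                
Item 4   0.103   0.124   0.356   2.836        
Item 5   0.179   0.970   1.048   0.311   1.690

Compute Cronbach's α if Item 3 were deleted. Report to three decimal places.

Remaining items: Item 1, Item 2, Item 4, Item 5 (k = 4).
Σσ²ᵢ = 0.918 + 1.515 + 2.836 + 1.690 = 6.959
total variance = 6.959 + 2 × 2.353 = 11.665
α (item deleted) = (4/3)·(1 − 6.959/11.665) = 0.538

α = 0.538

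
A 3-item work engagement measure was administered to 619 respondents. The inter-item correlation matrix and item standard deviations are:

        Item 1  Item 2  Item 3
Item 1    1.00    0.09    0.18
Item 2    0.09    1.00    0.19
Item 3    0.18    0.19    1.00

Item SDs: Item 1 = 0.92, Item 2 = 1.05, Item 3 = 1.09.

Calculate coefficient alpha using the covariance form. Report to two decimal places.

Σσ²ᵢ = 0.92² + 1.05² + 1.09² = 3.1370
Covariances σ_ij = r_ij · s_i · s_j:
  σ(Item 1,Item 2) = 0.09 × 0.92 × 1.05 = 0.0869
  σ(Item 1,Item 3) = 0.18 × 0.92 × 1.09 = 0.1805
  σ(Item 2,Item 3) = 0.19 × 1.05 × 1.09 = 0.2175
σ²_T = Σσ²ᵢ + 2·Σσ_ij = 3.1370 + 2 × 0.4849 = 4.1068
α = (3/2)·(1 − 3.1370/4.1068) = 0.35

coefficient alpha = 0.35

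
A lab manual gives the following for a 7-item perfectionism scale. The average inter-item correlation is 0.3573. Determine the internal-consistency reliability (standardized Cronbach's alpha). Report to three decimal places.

standardized Cronbach's alpha = 0.796

Standardized α = k·r̄ / (1 + (k−1)·r̄) = 7 × 0.3573 / (1 + 6 × 0.3573)
  = 2.5011 / 3.1438 = 0.796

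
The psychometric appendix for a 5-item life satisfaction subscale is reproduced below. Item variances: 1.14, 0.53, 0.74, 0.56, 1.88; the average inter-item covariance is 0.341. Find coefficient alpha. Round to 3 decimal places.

sum of item variances = 1.14 + 0.53 + 0.74 + 0.56 + 1.88 = 4.85
Sum of the 10 distinct covariances = 10 × 0.341 = 3.410
σ²_T = sum of item variances + 2·Σcov = 4.85 + 2 × 3.410 = 11.670
α = (5/4)·(1 − 4.85/11.670) = 0.731

α = 0.731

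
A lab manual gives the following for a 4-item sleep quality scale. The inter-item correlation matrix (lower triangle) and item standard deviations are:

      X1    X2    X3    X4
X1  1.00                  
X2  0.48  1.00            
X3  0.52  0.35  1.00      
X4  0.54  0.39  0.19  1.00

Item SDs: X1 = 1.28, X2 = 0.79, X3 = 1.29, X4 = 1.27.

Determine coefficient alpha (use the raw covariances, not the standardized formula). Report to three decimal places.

Σσ²ᵢ = 1.28² + 0.79² + 1.29² + 1.27² = 5.5395
Covariances σ_ij = r_ij · s_i · s_j:
  σ(X1,X2) = 0.48 × 1.28 × 0.79 = 0.4854
  σ(X1,X3) = 0.52 × 1.28 × 1.29 = 0.8586
  σ(X1,X4) = 0.54 × 1.28 × 1.27 = 0.8778
  σ(X2,X3) = 0.35 × 0.79 × 1.29 = 0.3567
  σ(X2,X4) = 0.39 × 0.79 × 1.27 = 0.3913
  σ(X3,X4) = 0.19 × 1.29 × 1.27 = 0.3113
σ²_T = Σσ²ᵢ + 2·Σσ_ij = 5.5395 + 2 × 3.2811 = 12.1017
α = (4/3)·(1 − 5.5395/12.1017) = 0.723

coefficient alpha = 0.723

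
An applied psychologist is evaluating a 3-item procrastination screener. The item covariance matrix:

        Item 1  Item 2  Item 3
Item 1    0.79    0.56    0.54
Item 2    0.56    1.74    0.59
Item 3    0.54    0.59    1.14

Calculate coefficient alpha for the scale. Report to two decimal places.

α = 0.72

Σσ²ᵢ = 0.79 + 1.74 + 1.14 = 3.67
Sum of off-diagonal covariances = 1.69
σ²_total = 3.67 + 2 × 1.69 = 7.05
α = (k/(k−1))·(1 − Σσ²ᵢ/σ²_total) = (3/2)·(1 − 3.67/7.05) = 0.72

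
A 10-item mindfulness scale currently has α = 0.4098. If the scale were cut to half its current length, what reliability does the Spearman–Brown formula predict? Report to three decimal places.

Length factor m = 1/2
α' = m·α / (1 − (1−m)·α)
   = 1/2 × 0.4098 / (1 − (1 − 1/2) × 0.4098)
   = 0.2049 / 0.7951 = 0.258

predicted reliability = 0.258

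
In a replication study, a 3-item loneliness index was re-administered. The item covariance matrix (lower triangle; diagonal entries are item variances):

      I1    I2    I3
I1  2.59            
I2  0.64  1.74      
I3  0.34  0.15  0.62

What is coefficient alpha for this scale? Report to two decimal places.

coefficient alpha = 0.47

Σσ²ᵢ = 2.59 + 1.74 + 0.62 = 4.95
Sum of off-diagonal covariances = 1.13
Var(T) = 4.95 + 2 × 1.13 = 7.21
α = (k/(k−1))·(1 − Σσ²ᵢ/Var(T)) = (3/2)·(1 − 4.95/7.21) = 0.47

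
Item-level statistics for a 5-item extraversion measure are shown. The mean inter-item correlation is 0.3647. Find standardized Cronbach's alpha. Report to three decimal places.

Standardized α = k·r̄ / (1 + (k−1)·r̄) = 5 × 0.3647 / (1 + 4 × 0.3647)
  = 1.8235 / 2.4588 = 0.742

standardized Cronbach's alpha = 0.742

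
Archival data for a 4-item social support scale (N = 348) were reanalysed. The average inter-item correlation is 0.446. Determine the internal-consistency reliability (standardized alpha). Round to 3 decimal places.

α = 0.763

Standardized α = k·r̄ / (1 + (k−1)·r̄) = 4 × 0.446 / (1 + 3 × 0.446)
  = 1.7840 / 2.3380 = 0.763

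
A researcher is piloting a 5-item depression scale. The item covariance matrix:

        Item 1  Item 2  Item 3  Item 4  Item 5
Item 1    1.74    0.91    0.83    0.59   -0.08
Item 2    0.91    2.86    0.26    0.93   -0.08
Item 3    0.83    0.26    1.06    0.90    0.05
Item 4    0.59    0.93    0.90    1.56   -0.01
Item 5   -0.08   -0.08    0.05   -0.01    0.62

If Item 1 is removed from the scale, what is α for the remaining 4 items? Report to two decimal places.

α = 0.54

Remaining items: Item 2, Item 3, Item 4, Item 5 (k = 4).
Σσ²ᵢ = 2.86 + 1.06 + 1.56 + 0.62 = 6.10
Var(T) = 6.10 + 2 × 2.05 = 10.20
α (item deleted) = (4/3)·(1 − 6.10/10.20) = 0.54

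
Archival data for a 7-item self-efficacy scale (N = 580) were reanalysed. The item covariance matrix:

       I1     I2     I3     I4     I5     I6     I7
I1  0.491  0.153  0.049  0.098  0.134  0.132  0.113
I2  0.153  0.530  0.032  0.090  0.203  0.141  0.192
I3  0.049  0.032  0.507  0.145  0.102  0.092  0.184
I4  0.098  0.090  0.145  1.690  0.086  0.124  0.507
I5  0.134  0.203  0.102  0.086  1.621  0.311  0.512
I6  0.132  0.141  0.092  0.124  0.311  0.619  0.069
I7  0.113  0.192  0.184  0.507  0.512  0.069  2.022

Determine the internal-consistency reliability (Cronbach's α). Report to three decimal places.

sum of item variances = 0.491 + 0.530 + 0.507 + 1.690 + 1.621 + 0.619 + 2.022 = 7.480
Sum of off-diagonal covariances = 3.469
total variance = 7.480 + 2 × 3.469 = 14.418
α = (k/(k−1))·(1 − sum of item variances/total variance) = (7/6)·(1 − 7.480/14.418) = 0.561

α = 0.561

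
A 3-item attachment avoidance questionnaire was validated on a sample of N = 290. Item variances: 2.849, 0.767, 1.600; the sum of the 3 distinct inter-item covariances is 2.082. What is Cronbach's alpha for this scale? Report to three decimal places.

ΣVar(i) = 2.849 + 0.767 + 1.600 = 5.216
Sum of distinct covariances = 2.082
σ²_T = ΣVar(i) + 2·Σcov = 5.216 + 2 × 2.082 = 9.380
α = (3/2)·(1 − 5.216/9.380) = 0.666

Cronbach's alpha = 0.666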